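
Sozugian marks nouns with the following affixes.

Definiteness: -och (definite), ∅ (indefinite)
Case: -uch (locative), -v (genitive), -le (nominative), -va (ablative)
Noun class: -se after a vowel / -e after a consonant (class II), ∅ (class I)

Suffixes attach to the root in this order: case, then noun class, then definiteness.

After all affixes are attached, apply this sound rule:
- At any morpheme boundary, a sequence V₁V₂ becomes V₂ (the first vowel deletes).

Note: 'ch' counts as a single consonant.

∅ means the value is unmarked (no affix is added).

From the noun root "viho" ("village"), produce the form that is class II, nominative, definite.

Attach case nominative -le → vihole.
Attach noun class class II -se (after vowel 'e') → viholese.
Attach definiteness definite -och → viholeseoch.
Apply vowel deletion: viholeseoch → viholesoch.

viholesoch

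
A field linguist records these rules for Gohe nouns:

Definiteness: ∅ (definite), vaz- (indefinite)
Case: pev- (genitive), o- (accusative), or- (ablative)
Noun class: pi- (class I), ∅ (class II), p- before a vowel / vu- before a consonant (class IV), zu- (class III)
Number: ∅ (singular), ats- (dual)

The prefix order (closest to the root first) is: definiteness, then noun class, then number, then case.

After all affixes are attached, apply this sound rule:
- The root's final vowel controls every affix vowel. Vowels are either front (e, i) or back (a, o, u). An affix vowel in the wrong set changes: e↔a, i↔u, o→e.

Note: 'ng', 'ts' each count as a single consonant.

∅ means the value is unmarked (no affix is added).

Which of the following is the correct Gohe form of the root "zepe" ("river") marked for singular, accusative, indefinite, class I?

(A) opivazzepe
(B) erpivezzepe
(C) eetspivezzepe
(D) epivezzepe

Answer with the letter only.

Attach definiteness indefinite vaz- → vazzepe.
Attach noun class class I pi- → pivazzepe.
number = singular: zero marking, form stays pivazzepe.
Attach case accusative o- → opivazzepe.
Apply vowel harmony: opivazzepe → epivezzepe.
So the correct form is epivezzepe, option (D).
(A) opivazzepe is wrong: it fails to apply the sound rule(s).
(C) eetspivezzepe is wrong: it uses dual instead of singular for number.
(B) erpivezzepe is wrong: it uses ablative instead of accusative for case.

D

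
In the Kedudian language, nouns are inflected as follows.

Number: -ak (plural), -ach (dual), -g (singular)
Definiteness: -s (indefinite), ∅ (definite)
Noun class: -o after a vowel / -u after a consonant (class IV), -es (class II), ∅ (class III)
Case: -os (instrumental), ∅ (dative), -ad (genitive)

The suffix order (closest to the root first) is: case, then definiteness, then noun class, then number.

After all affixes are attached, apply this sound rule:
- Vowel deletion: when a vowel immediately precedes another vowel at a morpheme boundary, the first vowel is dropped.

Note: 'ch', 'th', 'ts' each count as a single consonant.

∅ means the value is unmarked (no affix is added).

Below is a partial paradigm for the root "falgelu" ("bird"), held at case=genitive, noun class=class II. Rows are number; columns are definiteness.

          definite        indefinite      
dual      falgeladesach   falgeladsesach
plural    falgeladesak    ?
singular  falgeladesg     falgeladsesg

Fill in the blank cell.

Attach case genitive -ad → falgeluad.
Attach definiteness indefinite -s → falgeluads.
Attach noun class class II -es → falgeluadses.
Attach number plural -ak → falgeluadsesak.
Apply vowel deletion: falgeluadsesak → falgeladsesak.

falgeladsesak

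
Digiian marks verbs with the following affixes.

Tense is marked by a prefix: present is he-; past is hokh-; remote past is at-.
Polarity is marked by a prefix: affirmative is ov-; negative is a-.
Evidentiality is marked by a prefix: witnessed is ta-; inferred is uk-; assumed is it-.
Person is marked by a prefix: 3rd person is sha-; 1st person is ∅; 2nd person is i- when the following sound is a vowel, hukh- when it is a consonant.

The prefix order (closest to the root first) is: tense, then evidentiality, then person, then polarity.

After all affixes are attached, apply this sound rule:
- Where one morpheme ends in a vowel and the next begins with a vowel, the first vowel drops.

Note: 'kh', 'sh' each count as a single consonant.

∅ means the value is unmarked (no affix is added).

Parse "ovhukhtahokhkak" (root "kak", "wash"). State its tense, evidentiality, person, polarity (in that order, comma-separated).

Segment: ov-hukh-ta-hokh-kak.
tense: hokh- → past.
evidentiality: ta- → witnessed.
person: i/hukh- → 2nd person.
polarity: ov- → affirmative.

past, witnessed, 2nd person, affirmative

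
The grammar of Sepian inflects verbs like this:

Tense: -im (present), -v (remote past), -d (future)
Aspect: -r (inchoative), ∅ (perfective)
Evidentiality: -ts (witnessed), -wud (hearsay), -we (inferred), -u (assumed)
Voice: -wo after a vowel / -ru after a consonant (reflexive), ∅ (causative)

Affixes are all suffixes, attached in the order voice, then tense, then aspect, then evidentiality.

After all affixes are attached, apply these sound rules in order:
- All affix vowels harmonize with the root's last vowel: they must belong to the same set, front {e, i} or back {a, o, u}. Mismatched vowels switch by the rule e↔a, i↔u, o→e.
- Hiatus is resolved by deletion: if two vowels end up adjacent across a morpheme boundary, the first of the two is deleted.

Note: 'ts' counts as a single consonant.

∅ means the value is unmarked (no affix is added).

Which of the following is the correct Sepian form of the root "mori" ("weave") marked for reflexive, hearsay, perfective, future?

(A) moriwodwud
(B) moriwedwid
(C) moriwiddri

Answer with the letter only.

B

Attach voice reflexive -wo (after vowel 'i') → moriwo.
Attach tense future -d → moriwod.
aspect = perfective: zero marking, form stays moriwod.
Attach evidentiality hearsay -wud → moriwodwud.
Apply vowel harmony: moriwodwud → moriwedwid.
Vowel deletion: no change.
So the correct form is moriwedwid, option (B).
(C) moriwiddri is wrong: it has the affixes in the wrong order.
(A) moriwodwud is wrong: it fails to apply the sound rule(s).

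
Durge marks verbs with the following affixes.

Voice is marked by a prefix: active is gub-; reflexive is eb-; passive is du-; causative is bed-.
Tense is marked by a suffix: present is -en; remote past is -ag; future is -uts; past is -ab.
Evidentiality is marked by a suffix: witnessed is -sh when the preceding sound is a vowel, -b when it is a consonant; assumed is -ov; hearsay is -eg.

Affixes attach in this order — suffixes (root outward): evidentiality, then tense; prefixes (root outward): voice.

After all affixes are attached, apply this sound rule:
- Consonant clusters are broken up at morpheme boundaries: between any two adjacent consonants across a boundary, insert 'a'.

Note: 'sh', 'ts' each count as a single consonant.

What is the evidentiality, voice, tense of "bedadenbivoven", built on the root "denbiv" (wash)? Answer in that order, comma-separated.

Segment: bed-denbiv-ov-en.
evidentiality: -ov → assumed.
voice: bed- → causative.
tense: -en → present.

assumed, causative, present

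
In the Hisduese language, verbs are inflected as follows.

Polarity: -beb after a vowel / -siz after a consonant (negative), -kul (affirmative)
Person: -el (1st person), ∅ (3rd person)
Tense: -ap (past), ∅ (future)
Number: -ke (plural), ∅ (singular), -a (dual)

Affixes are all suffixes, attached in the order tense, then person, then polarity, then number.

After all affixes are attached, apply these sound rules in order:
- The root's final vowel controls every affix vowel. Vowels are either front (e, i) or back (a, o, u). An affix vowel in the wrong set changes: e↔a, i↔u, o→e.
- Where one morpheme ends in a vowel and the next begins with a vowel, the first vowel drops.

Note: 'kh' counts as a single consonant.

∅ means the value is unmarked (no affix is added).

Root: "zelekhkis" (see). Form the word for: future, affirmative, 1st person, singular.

tense = future: zero marking, form stays zelekhkis.
Attach person 1st person -el → zelekhkisel.
Attach polarity affirmative -kul → zelekhkiselkul.
number = singular: zero marking, form stays zelekhkiselkul.
Apply vowel harmony: zelekhkiselkul → zelekhkiselkil.
Vowel deletion: no change.

zelekhkiselkil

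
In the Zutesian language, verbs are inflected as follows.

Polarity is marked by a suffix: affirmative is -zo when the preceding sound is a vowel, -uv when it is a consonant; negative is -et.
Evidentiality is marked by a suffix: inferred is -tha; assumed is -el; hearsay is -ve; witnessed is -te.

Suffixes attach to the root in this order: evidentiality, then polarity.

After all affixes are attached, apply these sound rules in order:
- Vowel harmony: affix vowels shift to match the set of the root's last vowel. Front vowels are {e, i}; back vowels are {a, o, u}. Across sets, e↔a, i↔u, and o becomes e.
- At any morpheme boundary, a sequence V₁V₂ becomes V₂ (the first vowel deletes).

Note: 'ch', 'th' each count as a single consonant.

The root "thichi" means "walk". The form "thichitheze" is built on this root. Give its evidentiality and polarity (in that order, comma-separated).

Segment: thichi-tha-zo.
evidentiality: -tha → inferred.
polarity: -zo/uv → affirmative.

inferred, affirmative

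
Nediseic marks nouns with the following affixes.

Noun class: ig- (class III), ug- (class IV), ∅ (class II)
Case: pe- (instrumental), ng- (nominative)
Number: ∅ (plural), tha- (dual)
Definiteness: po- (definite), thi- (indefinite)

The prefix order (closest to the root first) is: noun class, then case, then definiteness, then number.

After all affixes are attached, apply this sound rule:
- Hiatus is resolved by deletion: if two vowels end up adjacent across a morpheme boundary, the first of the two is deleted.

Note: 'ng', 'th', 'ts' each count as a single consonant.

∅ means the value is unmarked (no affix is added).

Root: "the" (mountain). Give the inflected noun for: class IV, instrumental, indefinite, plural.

Attach noun class class IV ug- → ugthe.
Attach case instrumental pe- → peugthe.
Attach definiteness indefinite thi- → thipeugthe.
number = plural: zero marking, form stays thipeugthe.
Apply vowel deletion: thipeugthe → thipugthe.

thipugthe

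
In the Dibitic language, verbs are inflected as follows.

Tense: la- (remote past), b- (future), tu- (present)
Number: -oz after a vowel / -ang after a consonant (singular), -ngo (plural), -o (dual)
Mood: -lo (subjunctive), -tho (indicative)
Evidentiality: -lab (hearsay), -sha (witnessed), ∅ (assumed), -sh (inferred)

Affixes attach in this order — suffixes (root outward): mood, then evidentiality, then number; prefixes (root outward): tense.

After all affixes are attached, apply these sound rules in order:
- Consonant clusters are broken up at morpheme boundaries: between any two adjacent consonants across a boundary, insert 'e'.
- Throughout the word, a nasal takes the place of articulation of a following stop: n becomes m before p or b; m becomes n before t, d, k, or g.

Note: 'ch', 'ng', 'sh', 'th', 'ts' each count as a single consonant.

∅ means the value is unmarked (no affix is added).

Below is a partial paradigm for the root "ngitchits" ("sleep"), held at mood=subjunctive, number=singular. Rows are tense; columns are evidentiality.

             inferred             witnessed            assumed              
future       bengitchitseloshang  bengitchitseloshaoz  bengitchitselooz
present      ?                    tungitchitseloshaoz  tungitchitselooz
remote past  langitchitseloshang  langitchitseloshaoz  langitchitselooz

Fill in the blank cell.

tungitchitseloshang

Attach tense present tu- → tungitchits.
Attach mood subjunctive -lo → tungitchitslo.
Attach evidentiality inferred -sh → tungitchitslosh.
Attach number singular -ang (after consonant 'sh') → tungitchitsloshang.
Apply epenthesis: tungitchitsloshang → tungitchitseloshang.
Nasal assimilation: no change.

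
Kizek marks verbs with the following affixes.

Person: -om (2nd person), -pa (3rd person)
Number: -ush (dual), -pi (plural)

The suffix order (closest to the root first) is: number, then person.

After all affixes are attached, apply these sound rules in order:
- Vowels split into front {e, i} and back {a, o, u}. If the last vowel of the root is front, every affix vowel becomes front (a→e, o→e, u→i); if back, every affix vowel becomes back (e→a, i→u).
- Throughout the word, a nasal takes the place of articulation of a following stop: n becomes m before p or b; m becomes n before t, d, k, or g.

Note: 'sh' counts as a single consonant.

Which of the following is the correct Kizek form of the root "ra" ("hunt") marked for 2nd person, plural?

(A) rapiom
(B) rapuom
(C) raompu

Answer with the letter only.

Attach number plural -pi → rapi.
Attach person 2nd person -om → rapiom.
Apply vowel harmony: rapiom → rapuom.
Nasal assimilation: no change.
So the correct form is rapuom, option (B).
(C) raompu is wrong: it has the affixes in the wrong order.
(A) rapiom is wrong: it fails to apply the sound rule(s).

B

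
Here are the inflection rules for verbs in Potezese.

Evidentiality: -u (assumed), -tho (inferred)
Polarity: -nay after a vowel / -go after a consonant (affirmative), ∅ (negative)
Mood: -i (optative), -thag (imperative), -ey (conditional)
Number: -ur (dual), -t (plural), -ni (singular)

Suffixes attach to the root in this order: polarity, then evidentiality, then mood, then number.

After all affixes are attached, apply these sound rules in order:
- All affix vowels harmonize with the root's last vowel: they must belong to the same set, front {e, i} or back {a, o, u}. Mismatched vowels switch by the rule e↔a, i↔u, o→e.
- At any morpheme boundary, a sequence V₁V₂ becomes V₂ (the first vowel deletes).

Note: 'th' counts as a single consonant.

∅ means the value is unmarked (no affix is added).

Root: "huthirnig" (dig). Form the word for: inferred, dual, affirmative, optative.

huthirniggethir

Attach polarity affirmative -go (after consonant 'g') → huthirniggo.
Attach evidentiality inferred -tho → huthirniggotho.
Attach mood optative -i → huthirniggothoi.
Attach number dual -ur → huthirniggothoiur.
Apply vowel harmony: huthirniggothoiur → huthirniggetheiir.
Apply vowel deletion: huthirniggetheiir → huthirniggethir.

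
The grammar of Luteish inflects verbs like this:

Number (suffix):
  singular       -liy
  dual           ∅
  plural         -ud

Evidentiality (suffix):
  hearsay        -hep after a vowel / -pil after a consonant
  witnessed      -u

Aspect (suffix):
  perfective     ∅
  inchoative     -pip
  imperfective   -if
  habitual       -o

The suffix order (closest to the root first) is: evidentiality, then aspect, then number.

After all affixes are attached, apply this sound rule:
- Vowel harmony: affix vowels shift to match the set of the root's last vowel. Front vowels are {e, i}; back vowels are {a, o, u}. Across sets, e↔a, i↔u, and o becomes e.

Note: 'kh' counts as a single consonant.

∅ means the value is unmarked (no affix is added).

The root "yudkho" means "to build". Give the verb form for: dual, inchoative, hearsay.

yudkhohappup

Attach evidentiality hearsay -hep (after vowel 'o') → yudkhohep.
Attach aspect inchoative -pip → yudkhoheppip.
number = dual: zero marking, form stays yudkhoheppip.
Apply vowel harmony: yudkhoheppip → yudkhohappup.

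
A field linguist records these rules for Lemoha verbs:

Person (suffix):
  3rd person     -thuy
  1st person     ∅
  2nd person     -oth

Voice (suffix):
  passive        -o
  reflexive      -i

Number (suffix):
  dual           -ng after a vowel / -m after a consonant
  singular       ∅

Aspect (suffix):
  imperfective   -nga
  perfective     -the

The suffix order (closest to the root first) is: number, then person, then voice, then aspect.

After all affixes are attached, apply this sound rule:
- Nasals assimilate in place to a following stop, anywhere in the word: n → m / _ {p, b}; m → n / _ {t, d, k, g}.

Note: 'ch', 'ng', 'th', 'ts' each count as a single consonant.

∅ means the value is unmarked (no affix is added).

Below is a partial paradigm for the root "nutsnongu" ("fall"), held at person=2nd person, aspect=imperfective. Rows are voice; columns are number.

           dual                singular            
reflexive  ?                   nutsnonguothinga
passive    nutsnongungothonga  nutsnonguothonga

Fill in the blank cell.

Attach number dual -ng (after vowel 'u') → nutsnongung.
Attach person 2nd person -oth → nutsnongungoth.
Attach voice reflexive -i → nutsnongungothi.
Attach aspect imperfective -nga → nutsnongungothinga.
Nasal assimilation: no change.

nutsnongungothinga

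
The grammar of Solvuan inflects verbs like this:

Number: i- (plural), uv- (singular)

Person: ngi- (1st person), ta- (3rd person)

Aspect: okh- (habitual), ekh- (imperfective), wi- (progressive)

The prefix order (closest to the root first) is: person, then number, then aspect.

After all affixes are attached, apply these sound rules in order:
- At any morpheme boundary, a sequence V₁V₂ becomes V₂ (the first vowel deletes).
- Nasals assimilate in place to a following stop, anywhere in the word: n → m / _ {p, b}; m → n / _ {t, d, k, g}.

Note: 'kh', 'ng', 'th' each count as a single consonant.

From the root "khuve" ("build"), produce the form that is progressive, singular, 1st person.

Attach person 1st person ngi- → ngikhuve.
Attach number singular uv- → uvngikhuve.
Attach aspect progressive wi- → wiuvngikhuve.
Apply vowel deletion: wiuvngikhuve → wuvngikhuve.
Nasal assimilation: no change.

wuvngikhuve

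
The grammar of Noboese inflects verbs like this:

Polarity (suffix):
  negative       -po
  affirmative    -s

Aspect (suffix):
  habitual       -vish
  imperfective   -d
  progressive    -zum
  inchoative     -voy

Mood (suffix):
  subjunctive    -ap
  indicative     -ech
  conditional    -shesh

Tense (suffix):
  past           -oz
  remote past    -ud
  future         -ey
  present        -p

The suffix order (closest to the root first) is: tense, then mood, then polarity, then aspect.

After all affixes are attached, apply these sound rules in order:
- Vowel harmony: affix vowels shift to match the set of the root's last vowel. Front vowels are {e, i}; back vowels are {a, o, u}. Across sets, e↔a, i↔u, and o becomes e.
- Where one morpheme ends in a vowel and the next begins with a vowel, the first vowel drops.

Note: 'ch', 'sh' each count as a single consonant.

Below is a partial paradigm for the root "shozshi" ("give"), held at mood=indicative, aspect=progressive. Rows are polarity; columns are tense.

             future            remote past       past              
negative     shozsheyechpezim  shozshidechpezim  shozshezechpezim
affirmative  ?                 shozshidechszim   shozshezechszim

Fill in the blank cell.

shozsheyechszim

Attach tense future -ey → shozshiey.
Attach mood indicative -ech → shozshieyech.
Attach polarity affirmative -s → shozshieyechs.
Attach aspect progressive -zum → shozshieyechszum.
Apply vowel harmony: shozshieyechszum → shozshieyechszim.
Apply vowel deletion: shozshieyechszim → shozsheyechszim.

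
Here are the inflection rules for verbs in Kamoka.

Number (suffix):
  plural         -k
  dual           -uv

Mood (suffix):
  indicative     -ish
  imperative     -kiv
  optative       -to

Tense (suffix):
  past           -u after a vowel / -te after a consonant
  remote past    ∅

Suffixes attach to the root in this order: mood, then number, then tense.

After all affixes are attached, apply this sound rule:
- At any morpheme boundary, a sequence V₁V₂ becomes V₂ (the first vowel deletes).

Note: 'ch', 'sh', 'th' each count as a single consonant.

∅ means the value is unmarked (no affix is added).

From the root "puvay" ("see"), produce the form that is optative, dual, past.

puvaytuvte

Attach mood optative -to → puvayto.
Attach number dual -uv → puvaytouv.
Attach tense past -te (after consonant 'v') → puvaytouvte.
Apply vowel deletion: puvaytouvte → puvaytuvte.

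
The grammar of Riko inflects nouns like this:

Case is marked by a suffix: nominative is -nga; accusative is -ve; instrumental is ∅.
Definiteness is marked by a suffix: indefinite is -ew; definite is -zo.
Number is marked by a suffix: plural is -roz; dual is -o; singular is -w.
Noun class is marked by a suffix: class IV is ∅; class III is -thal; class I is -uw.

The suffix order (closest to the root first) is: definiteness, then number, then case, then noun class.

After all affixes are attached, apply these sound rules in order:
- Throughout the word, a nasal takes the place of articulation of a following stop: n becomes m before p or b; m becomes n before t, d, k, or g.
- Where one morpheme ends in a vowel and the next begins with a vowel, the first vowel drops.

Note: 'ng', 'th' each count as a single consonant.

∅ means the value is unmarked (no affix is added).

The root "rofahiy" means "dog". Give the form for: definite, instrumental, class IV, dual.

rofahiyzo

Attach definiteness definite -zo → rofahiyzo.
Attach number dual -o → rofahiyzoo.
case = instrumental: zero marking, form stays rofahiyzoo.
noun class = class IV: zero marking, form stays rofahiyzoo.
Nasal assimilation: no change.
Apply vowel deletion: rofahiyzoo → rofahiyzo.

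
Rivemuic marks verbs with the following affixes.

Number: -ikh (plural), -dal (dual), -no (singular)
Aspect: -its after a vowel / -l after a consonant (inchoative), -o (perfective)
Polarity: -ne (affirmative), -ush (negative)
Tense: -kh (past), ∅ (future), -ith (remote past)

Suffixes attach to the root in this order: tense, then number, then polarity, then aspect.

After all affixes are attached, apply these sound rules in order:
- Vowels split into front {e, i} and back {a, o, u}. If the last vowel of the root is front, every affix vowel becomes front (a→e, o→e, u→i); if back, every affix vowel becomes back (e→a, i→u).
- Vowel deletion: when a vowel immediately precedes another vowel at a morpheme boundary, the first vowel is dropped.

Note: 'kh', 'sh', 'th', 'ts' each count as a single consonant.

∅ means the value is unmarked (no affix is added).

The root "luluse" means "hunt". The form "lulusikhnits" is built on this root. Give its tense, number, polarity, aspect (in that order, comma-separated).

Segment: luluse-ikh-ne-its.
tense: ∅ → future.
number: -ikh → plural.
polarity: -ne → affirmative.
aspect: -its/l → inchoative.

future, plural, affirmative, inchoative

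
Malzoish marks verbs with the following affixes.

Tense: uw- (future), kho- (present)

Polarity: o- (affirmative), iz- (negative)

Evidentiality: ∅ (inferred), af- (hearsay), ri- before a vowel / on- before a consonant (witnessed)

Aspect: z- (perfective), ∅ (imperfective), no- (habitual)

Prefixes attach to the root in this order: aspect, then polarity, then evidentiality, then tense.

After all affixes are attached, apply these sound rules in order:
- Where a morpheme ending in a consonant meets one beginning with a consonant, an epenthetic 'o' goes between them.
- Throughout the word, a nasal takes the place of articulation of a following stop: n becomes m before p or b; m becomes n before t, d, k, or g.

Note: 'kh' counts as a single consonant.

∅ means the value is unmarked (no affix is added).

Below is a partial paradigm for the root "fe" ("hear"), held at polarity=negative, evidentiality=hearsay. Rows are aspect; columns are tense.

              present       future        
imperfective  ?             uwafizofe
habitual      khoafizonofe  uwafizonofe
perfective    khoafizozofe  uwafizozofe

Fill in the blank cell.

khoafizofe

aspect = imperfective: zero marking, form stays fe.
Attach polarity negative iz- → izfe.
Attach evidentiality hearsay af- → afizfe.
Attach tense present kho- → khoafizfe.
Apply epenthesis: khoafizfe → khoafizofe.
Nasal assimilation: no change.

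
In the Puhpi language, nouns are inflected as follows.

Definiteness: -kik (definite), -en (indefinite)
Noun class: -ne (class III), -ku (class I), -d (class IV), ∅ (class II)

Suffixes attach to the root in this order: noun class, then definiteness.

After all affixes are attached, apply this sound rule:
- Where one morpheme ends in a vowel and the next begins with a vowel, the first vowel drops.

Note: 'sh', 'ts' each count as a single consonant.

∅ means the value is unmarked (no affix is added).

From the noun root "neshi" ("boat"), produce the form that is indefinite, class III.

Attach noun class class III -ne → neshine.
Attach definiteness indefinite -en → neshineen.
Apply vowel deletion: neshineen → neshinen.

neshinen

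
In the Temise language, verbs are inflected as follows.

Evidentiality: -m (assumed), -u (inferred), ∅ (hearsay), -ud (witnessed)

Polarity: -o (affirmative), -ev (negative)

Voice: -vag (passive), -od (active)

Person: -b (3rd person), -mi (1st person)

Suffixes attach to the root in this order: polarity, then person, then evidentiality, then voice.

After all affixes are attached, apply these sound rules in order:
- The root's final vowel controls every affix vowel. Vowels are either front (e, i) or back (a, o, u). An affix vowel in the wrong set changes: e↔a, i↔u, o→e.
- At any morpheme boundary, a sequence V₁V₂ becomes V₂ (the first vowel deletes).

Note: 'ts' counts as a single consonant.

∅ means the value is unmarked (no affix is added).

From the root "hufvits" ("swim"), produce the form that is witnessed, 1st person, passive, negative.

hufvitsevmidveg

Attach polarity negative -ev → hufvitsev.
Attach person 1st person -mi → hufvitsevmi.
Attach evidentiality witnessed -ud → hufvitsevmiud.
Attach voice passive -vag → hufvitsevmiudvag.
Apply vowel harmony: hufvitsevmiudvag → hufvitsevmiidveg.
Apply vowel deletion: hufvitsevmiidveg → hufvitsevmidveg.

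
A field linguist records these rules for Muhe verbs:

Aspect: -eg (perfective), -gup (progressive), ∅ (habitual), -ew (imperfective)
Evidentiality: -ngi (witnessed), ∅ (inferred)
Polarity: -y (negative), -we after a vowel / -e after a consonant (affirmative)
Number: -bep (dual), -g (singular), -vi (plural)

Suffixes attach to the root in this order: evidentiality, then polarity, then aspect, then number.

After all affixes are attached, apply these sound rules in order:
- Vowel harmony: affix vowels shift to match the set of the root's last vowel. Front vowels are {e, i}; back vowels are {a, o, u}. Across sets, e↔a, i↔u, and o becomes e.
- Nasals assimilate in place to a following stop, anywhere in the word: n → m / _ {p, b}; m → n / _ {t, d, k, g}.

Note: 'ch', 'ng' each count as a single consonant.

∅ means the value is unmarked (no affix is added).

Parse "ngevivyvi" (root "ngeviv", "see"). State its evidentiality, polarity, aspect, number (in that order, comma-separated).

inferred, negative, habitual, plural

Segment: ngeviv-y-vi.
evidentiality: ∅ → inferred.
polarity: -y → negative.
aspect: ∅ → habitual.
number: -vi → plural.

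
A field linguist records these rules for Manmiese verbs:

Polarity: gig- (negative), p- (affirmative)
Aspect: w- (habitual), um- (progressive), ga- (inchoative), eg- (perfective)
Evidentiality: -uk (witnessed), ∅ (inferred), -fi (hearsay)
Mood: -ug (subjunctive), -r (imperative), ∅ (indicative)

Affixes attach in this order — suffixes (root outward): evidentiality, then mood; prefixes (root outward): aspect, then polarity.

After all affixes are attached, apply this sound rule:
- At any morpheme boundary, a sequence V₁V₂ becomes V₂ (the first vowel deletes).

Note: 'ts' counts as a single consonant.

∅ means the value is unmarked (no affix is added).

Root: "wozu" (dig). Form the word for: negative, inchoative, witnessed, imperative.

Attach aspect inchoative ga- → gawozu.
Attach polarity negative gig- → giggawozu.
Attach evidentiality witnessed -uk → giggawozuuk.
Attach mood imperative -r → giggawozuukr.
Apply vowel deletion: giggawozuukr → giggawozukr.

giggawozukr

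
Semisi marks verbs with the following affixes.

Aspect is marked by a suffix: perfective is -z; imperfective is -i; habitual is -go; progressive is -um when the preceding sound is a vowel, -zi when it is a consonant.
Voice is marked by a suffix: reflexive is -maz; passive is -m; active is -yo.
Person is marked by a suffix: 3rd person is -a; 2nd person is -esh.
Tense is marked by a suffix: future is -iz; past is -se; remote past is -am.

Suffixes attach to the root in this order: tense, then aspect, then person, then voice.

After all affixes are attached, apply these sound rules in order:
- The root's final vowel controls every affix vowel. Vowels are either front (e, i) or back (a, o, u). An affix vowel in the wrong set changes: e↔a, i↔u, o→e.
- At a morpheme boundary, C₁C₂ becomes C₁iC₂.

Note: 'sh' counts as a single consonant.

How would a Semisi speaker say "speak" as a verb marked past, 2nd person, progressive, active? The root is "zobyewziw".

Attach tense past -se → zobyewziwse.
Attach aspect progressive -um (after vowel 'e') → zobyewziwseum.
Attach person 2nd person -esh → zobyewziwseumesh.
Attach voice active -yo → zobyewziwseumeshyo.
Apply vowel harmony: zobyewziwseumeshyo → zobyewziwseimeshye.
Apply epenthesis: zobyewziwseimeshye → zobyewziwiseimeshiye.

zobyewziwiseimeshiye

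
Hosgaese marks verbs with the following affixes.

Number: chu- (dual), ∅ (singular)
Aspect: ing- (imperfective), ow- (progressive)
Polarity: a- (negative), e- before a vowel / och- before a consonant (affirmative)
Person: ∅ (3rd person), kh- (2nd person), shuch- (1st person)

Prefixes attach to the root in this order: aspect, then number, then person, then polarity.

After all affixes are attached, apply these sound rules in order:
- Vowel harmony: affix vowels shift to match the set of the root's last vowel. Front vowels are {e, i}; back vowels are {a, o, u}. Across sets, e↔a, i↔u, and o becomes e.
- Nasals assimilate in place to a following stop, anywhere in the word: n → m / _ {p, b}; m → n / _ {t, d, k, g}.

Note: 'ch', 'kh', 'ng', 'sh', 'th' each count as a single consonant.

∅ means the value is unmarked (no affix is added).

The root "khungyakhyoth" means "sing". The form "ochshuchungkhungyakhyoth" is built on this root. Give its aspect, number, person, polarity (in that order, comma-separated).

Segment: och-shuch-ing-khungyakhyoth.
aspect: ing- → imperfective.
number: ∅ → singular.
person: shuch- → 1st person.
polarity: e/och- → affirmative.

imperfective, singular, 1st person, affirmative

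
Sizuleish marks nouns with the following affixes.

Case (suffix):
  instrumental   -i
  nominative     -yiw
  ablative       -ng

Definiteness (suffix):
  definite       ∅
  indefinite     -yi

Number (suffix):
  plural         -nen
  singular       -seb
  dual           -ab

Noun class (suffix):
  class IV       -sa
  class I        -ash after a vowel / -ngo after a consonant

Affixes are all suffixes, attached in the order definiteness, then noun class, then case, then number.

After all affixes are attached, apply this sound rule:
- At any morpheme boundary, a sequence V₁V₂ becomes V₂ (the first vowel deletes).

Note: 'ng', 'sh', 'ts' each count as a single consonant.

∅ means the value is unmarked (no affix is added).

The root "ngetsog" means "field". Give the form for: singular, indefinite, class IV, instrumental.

Attach definiteness indefinite -yi → ngetsogyi.
Attach noun class class IV -sa → ngetsogyisa.
Attach case instrumental -i → ngetsogyisai.
Attach number singular -seb → ngetsogyisaiseb.
Apply vowel deletion: ngetsogyisaiseb → ngetsogyisiseb.

ngetsogyisiseb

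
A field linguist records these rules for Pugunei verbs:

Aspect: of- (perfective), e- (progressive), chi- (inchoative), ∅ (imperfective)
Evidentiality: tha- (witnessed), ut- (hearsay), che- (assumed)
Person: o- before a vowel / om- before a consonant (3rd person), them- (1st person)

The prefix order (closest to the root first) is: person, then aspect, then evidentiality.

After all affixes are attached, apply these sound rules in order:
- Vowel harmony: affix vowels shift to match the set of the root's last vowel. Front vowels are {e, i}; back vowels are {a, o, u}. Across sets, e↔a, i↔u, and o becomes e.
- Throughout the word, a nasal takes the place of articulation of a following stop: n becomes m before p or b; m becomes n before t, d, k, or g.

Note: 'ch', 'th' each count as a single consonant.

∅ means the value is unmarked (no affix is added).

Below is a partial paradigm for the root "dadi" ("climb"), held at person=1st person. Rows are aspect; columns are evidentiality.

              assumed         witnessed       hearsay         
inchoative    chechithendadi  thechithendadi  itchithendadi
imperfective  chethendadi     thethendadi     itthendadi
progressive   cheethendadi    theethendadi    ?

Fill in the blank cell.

Attach person 1st person them- → themdadi.
Attach aspect progressive e- → ethemdadi.
Attach evidentiality hearsay ut- → utethemdadi.
Apply vowel harmony: utethemdadi → itethemdadi.
Apply nasal assimilation: itethemdadi → itethendadi.

itethendadi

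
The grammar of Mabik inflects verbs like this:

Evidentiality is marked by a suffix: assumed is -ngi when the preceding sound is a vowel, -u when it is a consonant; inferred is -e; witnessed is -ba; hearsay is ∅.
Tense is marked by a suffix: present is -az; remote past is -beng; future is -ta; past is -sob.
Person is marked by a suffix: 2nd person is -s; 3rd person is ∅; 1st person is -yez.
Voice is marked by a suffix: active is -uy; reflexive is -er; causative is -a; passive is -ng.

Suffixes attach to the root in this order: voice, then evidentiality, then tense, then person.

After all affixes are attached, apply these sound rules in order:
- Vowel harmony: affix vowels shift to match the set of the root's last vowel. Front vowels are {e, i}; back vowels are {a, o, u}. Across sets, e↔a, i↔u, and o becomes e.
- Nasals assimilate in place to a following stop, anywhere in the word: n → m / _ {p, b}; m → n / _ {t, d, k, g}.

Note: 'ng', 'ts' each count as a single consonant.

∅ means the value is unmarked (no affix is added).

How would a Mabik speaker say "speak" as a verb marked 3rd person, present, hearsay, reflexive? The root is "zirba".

Attach voice reflexive -er → zirbaer.
evidentiality = hearsay: zero marking, form stays zirbaer.
Attach tense present -az → zirbaeraz.
person = 3rd person: zero marking, form stays zirbaeraz.
Apply vowel harmony: zirbaeraz → zirbaaraz.
Nasal assimilation: no change.

zirbaaraz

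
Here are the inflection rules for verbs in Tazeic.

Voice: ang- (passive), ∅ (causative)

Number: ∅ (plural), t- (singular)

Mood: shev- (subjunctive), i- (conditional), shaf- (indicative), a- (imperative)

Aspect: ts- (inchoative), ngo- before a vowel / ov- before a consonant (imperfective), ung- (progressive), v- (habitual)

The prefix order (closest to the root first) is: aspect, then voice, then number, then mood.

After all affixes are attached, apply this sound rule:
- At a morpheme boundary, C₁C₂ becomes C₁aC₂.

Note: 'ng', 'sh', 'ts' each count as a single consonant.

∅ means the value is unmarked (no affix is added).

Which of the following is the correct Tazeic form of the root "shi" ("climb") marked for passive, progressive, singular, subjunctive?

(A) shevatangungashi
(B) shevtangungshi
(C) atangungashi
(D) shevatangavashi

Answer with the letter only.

A

Attach aspect progressive ung- → ungshi.
Attach voice passive ang- → angungshi.
Attach number singular t- → tangungshi.
Attach mood subjunctive shev- → shevtangungshi.
Apply epenthesis: shevtangungshi → shevatangungashi.
So the correct form is shevatangungashi, option (A).
(B) shevtangungshi is wrong: it fails to apply the sound rule(s).
(C) atangungashi is wrong: it uses imperative instead of subjunctive for mood.
(D) shevatangavashi is wrong: it uses habitual instead of progressive for aspect.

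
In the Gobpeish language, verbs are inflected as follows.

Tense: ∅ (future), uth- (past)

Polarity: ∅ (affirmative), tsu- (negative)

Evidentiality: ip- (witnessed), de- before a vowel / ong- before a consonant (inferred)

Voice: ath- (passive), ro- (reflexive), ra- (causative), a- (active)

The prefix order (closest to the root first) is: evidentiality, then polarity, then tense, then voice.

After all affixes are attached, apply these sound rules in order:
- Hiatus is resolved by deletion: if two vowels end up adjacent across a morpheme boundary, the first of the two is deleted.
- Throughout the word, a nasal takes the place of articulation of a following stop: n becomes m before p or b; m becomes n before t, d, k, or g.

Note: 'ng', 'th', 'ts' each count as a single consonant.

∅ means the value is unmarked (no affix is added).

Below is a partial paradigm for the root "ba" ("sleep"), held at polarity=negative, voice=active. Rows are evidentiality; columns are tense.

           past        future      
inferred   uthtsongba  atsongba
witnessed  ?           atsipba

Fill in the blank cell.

uthtsipba

Attach evidentiality witnessed ip- → ipba.
Attach polarity negative tsu- → tsuipba.
Attach tense past uth- → uthtsuipba.
Attach voice active a- → authtsuipba.
Apply vowel deletion: authtsuipba → uthtsipba.
Nasal assimilation: no change.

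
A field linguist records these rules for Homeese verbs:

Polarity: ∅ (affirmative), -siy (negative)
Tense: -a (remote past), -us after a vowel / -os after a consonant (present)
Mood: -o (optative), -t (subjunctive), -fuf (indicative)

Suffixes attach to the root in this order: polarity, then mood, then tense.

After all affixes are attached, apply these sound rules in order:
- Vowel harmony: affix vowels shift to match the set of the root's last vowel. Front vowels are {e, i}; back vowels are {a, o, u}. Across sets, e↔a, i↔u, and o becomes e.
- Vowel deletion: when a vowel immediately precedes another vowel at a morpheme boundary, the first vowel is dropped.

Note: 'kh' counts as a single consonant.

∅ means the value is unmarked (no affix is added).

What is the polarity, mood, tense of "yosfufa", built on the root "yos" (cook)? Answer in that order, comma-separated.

affirmative, indicative, remote past

Segment: yos-fuf-a.
polarity: ∅ → affirmative.
mood: -fuf → indicative.
tense: -a → remote past.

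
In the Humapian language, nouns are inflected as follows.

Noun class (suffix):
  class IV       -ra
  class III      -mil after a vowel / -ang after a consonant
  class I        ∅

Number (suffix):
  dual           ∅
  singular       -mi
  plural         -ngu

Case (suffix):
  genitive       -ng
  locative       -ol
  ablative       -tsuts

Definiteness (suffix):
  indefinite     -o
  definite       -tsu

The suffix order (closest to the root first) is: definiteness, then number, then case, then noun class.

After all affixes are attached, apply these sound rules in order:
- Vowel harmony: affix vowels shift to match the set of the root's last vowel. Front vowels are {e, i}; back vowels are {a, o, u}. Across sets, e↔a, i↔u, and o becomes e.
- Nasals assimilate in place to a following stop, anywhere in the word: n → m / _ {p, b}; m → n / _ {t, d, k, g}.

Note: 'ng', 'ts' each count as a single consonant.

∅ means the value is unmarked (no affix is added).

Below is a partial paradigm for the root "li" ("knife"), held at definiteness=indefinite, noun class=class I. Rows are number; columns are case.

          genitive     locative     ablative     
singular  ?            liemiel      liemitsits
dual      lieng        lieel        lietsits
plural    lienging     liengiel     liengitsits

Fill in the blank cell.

lieming

Attach definiteness indefinite -o → lio.
Attach number singular -mi → liomi.
Attach case genitive -ng → lioming.
noun class = class I: zero marking, form stays lioming.
Apply vowel harmony: lioming → lieming.
Nasal assimilation: no change.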